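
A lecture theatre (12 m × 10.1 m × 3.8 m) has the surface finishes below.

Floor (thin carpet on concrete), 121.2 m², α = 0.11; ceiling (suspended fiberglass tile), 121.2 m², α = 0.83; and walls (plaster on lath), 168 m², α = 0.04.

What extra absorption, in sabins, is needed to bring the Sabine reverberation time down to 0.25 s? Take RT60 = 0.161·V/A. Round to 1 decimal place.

Total absorption A₁ = 121.2×0.11 + 121.2×0.83 + 168×0.04
  = 13.332 + 100.596 + 6.720 = 120.648 m² sabins.
For T = 0.25 s, need A₂ = 0.161·V/T = 0.161·460.56/0.25 = 296.601 sabins.
Shortfall: 296.601 − 120.648 = 176.0 sabins.

176.0 sabins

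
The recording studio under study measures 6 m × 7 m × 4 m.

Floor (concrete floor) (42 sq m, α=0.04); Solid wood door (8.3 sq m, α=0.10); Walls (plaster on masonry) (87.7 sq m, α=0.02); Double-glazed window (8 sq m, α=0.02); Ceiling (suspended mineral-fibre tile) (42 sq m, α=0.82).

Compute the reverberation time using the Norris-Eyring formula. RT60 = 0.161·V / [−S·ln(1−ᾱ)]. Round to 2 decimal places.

Total surface area S = 42 + 8.3 + 87.7 + 8 + 42 = 188.0 sq m.
Absorption A = 42×0.04 + 8.3×0.10 + 87.7×0.02 + 8×0.02 + 42×0.82 = 38.864 sabins.
ᾱ = 38.864 / 188.0 = 0.2067.
Eyring denominator: −S ln(1−ᾱ) = 43.532.
V = 6 × 7 × 4 = 168 m³.
RT60 = 0.161 × 168 / 43.532 = 0.62 s.

0.62 s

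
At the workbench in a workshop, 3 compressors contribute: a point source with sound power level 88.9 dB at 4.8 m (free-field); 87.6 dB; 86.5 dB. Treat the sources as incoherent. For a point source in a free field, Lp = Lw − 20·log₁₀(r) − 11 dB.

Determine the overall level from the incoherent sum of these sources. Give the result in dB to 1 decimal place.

Source at 4.8 m: Lp = 88.9 − 20·log₁₀(4.8) − 11 = 64.3 dB.
Σ 10^(Lᵢ/10) = 1.025e+09.
Combined level = 10 log₁₀(1.025e+09) = 90.1 dB.

90.1 dB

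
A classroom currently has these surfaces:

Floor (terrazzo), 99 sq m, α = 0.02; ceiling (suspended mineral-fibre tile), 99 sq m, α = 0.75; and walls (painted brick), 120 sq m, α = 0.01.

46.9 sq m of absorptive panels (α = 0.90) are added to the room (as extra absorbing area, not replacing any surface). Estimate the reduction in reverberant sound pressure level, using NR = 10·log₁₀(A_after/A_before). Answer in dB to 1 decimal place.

Summing Sᵢαᵢ: 1.980 + 74.250 + 1.200 → A_before = 77.430 sabins.
Treatment contributes 46.9·0.90 = 42.210 sabins.
A_after = 77.430 + 42.210 = 119.640 sabins.
NR = 10·log₁₀(119.640/77.430) = 1.9 dB.

1.9 dB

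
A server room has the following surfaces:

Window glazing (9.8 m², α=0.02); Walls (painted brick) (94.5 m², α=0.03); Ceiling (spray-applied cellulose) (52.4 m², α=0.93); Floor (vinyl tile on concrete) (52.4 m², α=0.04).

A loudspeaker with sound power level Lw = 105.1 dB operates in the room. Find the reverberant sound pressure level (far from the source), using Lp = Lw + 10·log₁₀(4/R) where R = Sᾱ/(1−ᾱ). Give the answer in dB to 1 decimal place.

Σ(Sᵢαᵢ) = 9.8·0.02 + 94.5·0.03 + 52.4·0.93 + 52.4·0.04 = 53.859; total area S = 209.1 m².
ᾱ = 53.859/209.1 = 0.2576; R = Sᾱ/(1−ᾱ) = 53.859/(1−0.2576) = 72.547 m².
Lp = 105.1 + 10·log₁₀(4/72.547) = 105.1 + (-12.59) = 92.5 dB.

92.5 dB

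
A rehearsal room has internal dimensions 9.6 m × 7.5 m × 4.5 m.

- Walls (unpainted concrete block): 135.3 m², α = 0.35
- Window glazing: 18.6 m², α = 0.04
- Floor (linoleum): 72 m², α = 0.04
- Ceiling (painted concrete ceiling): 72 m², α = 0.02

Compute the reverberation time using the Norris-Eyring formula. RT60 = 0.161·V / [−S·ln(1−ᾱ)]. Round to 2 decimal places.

Total surface area S = 135.3 + 18.6 + 72 + 72 = 297.9 m².
Σ(Sᵢαᵢ) = 135.3×0.35 + 18.6×0.04 + 72×0.04 + 72×0.02 = 52.419.
ᾱ = 52.419 / 297.9 = 0.1760.
−S·ln(1−ᾱ) = −297.9 × ln(1 − 0.1760) = 57.669.
V = 9.6 × 7.5 × 4.5 = 324 m³.
T = 0.161·V/[−S·ln(1−ᾱ)] = 0.161·324/57.669 = 0.90 s.

0.90 sec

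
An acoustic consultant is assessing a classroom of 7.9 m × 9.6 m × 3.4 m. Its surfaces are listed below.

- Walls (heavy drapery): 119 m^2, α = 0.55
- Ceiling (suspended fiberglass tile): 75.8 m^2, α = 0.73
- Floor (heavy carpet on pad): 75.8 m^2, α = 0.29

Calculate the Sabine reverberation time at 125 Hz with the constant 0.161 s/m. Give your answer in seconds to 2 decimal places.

0.29 seconds

A = Σ Sᵢαᵢ = 119·0.55 + 75.8·0.73 + 75.8·0.29 = 142.766 sabins.
Room volume: 257.856 m³.
T = 0.161 V/A = 0.161·257.856/142.766 = 0.29 s.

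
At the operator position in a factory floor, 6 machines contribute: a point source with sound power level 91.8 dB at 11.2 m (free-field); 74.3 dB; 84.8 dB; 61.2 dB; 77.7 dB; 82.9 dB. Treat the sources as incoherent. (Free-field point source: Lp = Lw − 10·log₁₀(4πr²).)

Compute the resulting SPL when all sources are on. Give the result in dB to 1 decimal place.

87.7 dB

Source at 11.2 m: Lp = 91.8 − 10·log₁₀(4π·11.2²) = 91.8 − 10·log₁₀(1576.326) = 59.8 dB.
Sum in the linear (power) domain: Σ 10^(Lᵢ/10) = 10^(59.8/10) + 10^(74.3/10) + 10^(84.8/10) + 10^(61.2/10) + 10^(77.7/10) + 10^(82.9/10) = 5.851e+08.
Back to dB: 10·log₁₀ Σ = 87.7 dB.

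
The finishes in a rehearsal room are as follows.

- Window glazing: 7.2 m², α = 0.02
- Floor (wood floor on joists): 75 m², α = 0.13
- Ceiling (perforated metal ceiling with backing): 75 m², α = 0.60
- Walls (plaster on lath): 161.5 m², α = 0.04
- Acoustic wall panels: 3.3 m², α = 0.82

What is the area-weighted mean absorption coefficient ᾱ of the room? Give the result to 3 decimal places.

S = Σ Sᵢ = 7.2 + 75 + 75 + 161.5 + 3.3 = 322.0 m².
A = 7.2·0.02 + 75·0.13 + 75·0.60 + 161.5·0.04 + 3.3·0.82 = 64.060 sabins.
ᾱ = A/S = 0.199.

0.199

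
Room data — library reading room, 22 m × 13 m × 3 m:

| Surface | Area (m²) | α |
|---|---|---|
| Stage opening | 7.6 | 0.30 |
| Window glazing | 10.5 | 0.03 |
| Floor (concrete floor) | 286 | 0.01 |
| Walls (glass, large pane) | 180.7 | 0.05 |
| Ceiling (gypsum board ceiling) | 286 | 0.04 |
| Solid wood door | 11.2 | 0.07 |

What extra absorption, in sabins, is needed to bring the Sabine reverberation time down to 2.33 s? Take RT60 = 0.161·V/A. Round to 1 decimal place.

32.6 sabins

Summing Sᵢαᵢ: 2.280 + 0.315 + 2.860 + 9.035 + 11.440 + 0.784 → A₁ = 26.714 sabins.
V = 858 m³. Required absorption A₂ = 0.161 × 858 / 2.33 = 59.287 sabins.
Additional absorption ΔA = 59.287 − 26.714 = 32.6 sabins.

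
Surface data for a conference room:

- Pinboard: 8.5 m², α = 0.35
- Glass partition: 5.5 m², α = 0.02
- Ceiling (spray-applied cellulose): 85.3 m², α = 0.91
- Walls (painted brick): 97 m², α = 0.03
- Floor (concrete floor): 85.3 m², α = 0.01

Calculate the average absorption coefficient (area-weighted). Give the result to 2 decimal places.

0.30

Total surface area S = 281.6 m².
Weighted sum Σ Sα = 84.471.
ᾱ = A/S = 0.30.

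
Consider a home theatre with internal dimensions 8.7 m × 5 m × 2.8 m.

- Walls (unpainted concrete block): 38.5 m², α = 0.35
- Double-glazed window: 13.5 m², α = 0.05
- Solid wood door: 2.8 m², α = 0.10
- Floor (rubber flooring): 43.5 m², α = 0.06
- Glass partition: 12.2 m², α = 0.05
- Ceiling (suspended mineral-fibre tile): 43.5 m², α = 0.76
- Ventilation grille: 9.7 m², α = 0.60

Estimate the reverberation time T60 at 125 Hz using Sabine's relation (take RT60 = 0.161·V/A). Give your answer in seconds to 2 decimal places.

Summing Sᵢαᵢ: 13.475 + 0.675 + 0.280 + 2.610 + 0.610 + 33.060 + 5.820 → A = 56.530 sabins.
V = 8.7·5·2.8 = 121.8 m³.
Sabine: RT60 = 0.161 × 121.8 / 56.530 = 0.35 s.

0.35 s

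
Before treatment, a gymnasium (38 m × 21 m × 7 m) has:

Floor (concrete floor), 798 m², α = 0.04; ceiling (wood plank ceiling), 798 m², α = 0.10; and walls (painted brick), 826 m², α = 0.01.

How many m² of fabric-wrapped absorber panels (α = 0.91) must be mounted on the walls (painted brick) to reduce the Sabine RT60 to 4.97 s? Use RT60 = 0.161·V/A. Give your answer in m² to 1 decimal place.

Total absorption A₁ = 798*0.04 + 798*0.10 + 826*0.01
  = 31.920 + 79.800 + 8.260 = 119.980 m² sabins.
V = 5586 m³. Target absorption A₂ = 0.161 × 5586 / 4.97 = 180.955 sabins.
Absorption to add: 180.955 − 119.980 = 60.975 sabins.
Each m² of panel replacing the walls (painted brick) adds (0.91 − 0.01) = 0.90 sabins.
Panel area = 60.975 / 0.90 = 67.7 m².

67.7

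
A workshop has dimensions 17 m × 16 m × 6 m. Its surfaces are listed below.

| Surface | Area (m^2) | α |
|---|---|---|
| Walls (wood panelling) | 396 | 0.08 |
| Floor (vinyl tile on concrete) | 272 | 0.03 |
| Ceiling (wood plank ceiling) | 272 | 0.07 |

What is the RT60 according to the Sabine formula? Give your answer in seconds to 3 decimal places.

Summing Sᵢαᵢ: 31.680 + 8.160 + 19.040 → A = 58.880 sabins.
Volume V = 17 × 16 × 6 = 1632 m³.
T = 0.161 V/A = 0.161·1632/58.880 = 4.462 s.

4.462 seconds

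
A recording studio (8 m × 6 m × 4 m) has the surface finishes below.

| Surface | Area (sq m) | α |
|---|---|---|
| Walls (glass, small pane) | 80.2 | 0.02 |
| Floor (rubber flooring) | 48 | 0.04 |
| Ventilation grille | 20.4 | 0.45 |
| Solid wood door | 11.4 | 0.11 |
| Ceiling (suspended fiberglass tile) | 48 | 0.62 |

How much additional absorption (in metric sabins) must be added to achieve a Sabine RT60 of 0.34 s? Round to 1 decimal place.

Equivalent absorption area: A₁ = 80.2·0.02 + 48·0.04 + 20.4·0.45 + 11.4·0.11 + 48·0.62 = 43.718 sq m.
For T = 0.34 s, need A₂ = 0.161·V/T = 0.161·192/0.34 = 90.918 sabins.
Shortfall: 90.918 − 43.718 = 47.2 sabins.

47.2 sabins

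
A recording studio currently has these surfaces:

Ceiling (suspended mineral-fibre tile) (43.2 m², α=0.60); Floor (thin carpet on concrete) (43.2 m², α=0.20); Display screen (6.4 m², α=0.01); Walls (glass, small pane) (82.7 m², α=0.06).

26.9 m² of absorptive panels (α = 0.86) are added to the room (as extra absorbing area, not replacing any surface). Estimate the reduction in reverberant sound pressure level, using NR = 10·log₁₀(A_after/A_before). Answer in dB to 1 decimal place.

2.0 dB

Equivalent absorption area: A_before = 43.2×0.60 + 43.2×0.20 + 6.4×0.01 + 82.7×0.06 = 39.586 m².
Added absorption = 26.9 × 0.86 = 23.134 sabins.
New total A_after = 62.720 sabins.
NR = 10·log₁₀(62.720/39.586) = 2.0 dB.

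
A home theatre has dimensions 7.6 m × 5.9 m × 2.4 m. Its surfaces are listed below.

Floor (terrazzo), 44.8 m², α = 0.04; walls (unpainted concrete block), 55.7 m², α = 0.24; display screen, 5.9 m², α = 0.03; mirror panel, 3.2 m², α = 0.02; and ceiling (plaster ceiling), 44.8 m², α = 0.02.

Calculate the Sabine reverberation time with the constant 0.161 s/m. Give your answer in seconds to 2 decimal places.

1.06 seconds

A = Σ Sᵢαᵢ = 44.8·0.04 + 55.7·0.24 + 5.9·0.03 + 3.2·0.02 + 44.8·0.02 = 16.297 sabins.
V = 7.6·5.9·2.4 = 107.616 m³.
Sabine: RT60 = 0.161 × 107.616 / 16.297 = 1.06 s.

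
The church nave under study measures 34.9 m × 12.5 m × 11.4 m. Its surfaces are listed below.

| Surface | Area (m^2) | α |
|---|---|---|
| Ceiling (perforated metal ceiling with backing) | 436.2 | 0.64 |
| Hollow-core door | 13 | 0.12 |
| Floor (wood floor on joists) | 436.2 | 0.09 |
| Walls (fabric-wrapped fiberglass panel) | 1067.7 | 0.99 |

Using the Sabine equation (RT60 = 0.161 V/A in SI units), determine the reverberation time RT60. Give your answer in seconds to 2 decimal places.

0.58 s

Total absorption A = 436.2*0.64 + 13*0.12 + 436.2*0.09 + 1067.7*0.99
  = 279.168 + 1.560 + 39.258 + 1057.023 = 1377.009 m^2 sabins.
V = 34.9·12.5·11.4 = 4973.25 m³.
T = 0.161 V/A = 0.161·4973.25/1377.009 = 0.58 s.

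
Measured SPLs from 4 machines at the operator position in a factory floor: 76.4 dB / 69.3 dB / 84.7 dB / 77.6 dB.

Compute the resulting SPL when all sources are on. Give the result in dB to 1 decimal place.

Σ 10^(Lᵢ/10) = 4.048e+08.
Back to dB: 10·log₁₀ Σ = 86.1 dB.

86.1 dB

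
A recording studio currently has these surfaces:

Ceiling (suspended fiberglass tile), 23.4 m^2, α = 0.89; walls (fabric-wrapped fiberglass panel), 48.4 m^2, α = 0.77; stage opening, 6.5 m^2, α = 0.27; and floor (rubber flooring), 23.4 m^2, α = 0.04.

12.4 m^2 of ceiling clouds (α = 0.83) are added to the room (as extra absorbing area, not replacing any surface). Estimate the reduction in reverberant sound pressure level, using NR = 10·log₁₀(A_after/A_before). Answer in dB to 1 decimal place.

0.7 dB

Summing Sᵢαᵢ: 20.826 + 37.268 + 1.755 + 0.936 → A_before = 60.785 sabins.
Added absorption = 12.4 × 0.83 = 10.292 sabins.
New total A_after = 71.077 sabins.
NR = 10·log₁₀(71.077/60.785) = 0.7 dB.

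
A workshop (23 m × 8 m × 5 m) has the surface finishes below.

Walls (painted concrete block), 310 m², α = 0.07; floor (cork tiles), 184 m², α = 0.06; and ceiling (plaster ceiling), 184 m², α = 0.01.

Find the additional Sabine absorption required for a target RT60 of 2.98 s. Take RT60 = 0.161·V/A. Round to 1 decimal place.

Equivalent absorption area: A₁ = 310·0.07 + 184·0.06 + 184·0.01 = 34.580 m².
For T = 2.98 s, need A₂ = 0.161·V/T = 0.161·920/2.98 = 49.705 sabins.
Additional absorption ΔA = 49.705 − 34.580 = 15.1 sabins.

15.1 sabins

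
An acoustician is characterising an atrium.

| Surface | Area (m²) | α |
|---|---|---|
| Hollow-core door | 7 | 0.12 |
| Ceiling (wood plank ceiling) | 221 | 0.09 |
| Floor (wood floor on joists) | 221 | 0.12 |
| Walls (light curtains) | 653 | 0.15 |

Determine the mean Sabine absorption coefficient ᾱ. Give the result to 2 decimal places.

0.13

S = Σ Sᵢ = 7 + 221 + 221 + 653 = 1102.0 m².
Σ(Sᵢαᵢ) = 7*0.12 + 221*0.09 + 221*0.12 + 653*0.15 = 145.200.
ᾱ = A/S = 0.13.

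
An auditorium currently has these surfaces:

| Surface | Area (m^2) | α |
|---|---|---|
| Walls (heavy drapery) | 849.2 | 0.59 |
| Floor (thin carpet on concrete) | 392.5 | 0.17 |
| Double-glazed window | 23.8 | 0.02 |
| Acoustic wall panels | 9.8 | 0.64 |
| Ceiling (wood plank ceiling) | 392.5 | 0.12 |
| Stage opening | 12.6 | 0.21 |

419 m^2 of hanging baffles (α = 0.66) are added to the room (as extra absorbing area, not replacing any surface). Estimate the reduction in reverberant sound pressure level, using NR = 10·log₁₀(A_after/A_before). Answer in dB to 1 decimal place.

1.6 dB

A_before = Σ Sᵢαᵢ = 849.2·0.59 + 392.5·0.17 + 23.8·0.02 + 9.8·0.64 + 392.5·0.12 + 12.6·0.21 = 624.247 sabins.
Treatment contributes 419·0.66 = 276.540 sabins.
A_after = 624.247 + 276.540 = 900.787 sabins.
Reduction = 10 log₁₀(A_after/A_before) = 10 log₁₀(1.4430) = 1.6 dB.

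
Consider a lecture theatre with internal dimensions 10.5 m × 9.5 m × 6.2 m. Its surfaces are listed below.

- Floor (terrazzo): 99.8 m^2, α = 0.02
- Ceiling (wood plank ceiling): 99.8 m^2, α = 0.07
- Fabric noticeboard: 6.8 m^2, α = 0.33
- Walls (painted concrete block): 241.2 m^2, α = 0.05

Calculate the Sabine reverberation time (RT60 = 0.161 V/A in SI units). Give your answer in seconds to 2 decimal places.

4.28 sec

Equivalent absorption area: A = 99.8·0.02 + 99.8·0.07 + 6.8·0.33 + 241.2·0.05 = 23.286 m^2.
V = 10.5·9.5·6.2 = 618.45 m³.
RT60 = 0.161 · V / A = 0.161 × 618.45 / 23.286 = 4.28 s.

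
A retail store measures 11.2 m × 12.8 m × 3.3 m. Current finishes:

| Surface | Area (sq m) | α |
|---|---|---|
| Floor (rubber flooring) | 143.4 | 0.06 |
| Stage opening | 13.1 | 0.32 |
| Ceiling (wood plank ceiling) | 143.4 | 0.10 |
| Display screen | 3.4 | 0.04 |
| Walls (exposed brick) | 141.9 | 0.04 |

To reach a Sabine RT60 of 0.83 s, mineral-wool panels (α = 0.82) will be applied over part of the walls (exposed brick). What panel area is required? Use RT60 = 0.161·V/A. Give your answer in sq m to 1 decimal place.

75.4

Equivalent absorption area: A₁ = 143.4·0.06 + 13.1·0.32 + 143.4·0.10 + 3.4·0.04 + 141.9·0.04 = 32.948 sq m.
Required A₂ = 0.161·473.088/0.83 = 91.768 sabins.
ΔA needed = 91.768 − 32.948 = 58.820 sabins.
Net gain per sq m: Δα = 0.82 − 0.04 = 0.78.
Panel area = 58.820 / 0.78 = 75.4 sq m.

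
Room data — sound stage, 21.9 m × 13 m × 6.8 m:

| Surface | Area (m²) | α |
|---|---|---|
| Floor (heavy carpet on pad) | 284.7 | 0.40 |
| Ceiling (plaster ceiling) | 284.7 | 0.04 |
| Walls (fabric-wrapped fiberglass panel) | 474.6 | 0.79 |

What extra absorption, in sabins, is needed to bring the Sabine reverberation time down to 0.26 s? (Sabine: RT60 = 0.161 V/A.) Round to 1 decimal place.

Summing Sᵢαᵢ: 113.880 + 11.388 + 374.934 → A₁ = 500.202 sabins.
V = 1935.96 m³. Required absorption A₂ = 0.161 × 1935.96 / 0.26 = 1198.806 sabins.
Additional absorption ΔA = 1198.806 − 500.202 = 698.6 sabins.

698.6 sabins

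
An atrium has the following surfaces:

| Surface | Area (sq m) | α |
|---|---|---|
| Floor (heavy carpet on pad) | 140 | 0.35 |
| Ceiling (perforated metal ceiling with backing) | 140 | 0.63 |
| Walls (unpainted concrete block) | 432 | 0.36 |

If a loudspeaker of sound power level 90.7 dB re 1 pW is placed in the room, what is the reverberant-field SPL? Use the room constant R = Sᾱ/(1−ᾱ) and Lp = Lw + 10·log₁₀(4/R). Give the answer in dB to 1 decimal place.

69.8 dB

A = 292.720 sabins; S = 712.0 sq m.
ᾱ = 0.4111, so room constant R = A/(1−ᾱ) = 497.062 sq m.
Lp = 90.7 + 10·log₁₀(4/497.062) = 90.7 + (-20.94) = 69.8 dB.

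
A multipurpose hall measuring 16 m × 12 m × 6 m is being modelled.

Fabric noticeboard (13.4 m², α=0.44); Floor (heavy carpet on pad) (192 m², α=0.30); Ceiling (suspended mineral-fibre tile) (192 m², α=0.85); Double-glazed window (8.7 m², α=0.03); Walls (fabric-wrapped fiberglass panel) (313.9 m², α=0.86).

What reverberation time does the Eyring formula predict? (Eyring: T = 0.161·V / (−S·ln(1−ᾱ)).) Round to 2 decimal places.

0.22 seconds

S = Σ Sᵢ = 720.0 m².
Σ(Sᵢαᵢ) = 13.4·0.44 + 192·0.30 + 192·0.85 + 8.7·0.03 + 313.9·0.86 = 496.911.
Mean coefficient ᾱ = A/S = 0.6902.
−S·ln(1−ᾱ) = −720.0 × ln(1 − 0.6902) = 843.716.
V = 16 × 12 × 6 = 1152 m³.
RT60 = 0.161 × 1152 / 843.716 = 0.22 s.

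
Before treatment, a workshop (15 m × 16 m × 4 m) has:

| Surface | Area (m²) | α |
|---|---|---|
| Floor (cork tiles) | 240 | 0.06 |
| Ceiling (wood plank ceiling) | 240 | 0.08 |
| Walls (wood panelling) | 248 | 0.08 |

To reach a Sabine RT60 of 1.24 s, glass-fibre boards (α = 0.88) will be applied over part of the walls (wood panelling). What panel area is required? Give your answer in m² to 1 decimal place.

Summing Sᵢαᵢ: 14.400 + 19.200 + 19.840 → A₁ = 53.440 sabins.
Required A₂ = 0.161·960/1.24 = 124.645 sabins.
Absorption to add: 124.645 − 53.440 = 71.205 sabins.
Each m² of panel replacing the walls (wood panelling) adds (0.88 − 0.08) = 0.80 sabins.
Area = ΔA/Δα = 71.205/0.80 = 89.0 m².

89.0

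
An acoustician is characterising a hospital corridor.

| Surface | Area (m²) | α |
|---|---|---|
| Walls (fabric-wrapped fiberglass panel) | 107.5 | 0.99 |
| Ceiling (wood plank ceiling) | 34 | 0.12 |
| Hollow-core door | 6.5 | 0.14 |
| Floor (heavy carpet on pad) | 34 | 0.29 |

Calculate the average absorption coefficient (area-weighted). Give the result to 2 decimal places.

S = Σ Sᵢ = 107.5 + 34 + 6.5 + 34 = 182.0 m².
Σ(Sᵢαᵢ) = 107.5·0.99 + 34·0.12 + 6.5·0.14 + 34·0.29 = 121.275.
ᾱ = 121.275 / 182.0 = 0.67.

0.67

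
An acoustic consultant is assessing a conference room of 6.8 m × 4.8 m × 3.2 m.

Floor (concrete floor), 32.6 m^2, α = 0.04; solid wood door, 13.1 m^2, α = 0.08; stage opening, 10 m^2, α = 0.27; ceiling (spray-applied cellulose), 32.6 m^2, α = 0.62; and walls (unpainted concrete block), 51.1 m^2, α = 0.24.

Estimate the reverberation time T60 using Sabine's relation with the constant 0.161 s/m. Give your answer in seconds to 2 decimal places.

0.45 s

A = Σ Sᵢαᵢ = 32.6·0.04 + 13.1·0.08 + 10·0.27 + 32.6·0.62 + 51.1·0.24 = 37.528 sabins.
V = 6.8·4.8·3.2 = 104.448 m³.
Sabine: RT60 = 0.161 × 104.448 / 37.528 = 0.45 s.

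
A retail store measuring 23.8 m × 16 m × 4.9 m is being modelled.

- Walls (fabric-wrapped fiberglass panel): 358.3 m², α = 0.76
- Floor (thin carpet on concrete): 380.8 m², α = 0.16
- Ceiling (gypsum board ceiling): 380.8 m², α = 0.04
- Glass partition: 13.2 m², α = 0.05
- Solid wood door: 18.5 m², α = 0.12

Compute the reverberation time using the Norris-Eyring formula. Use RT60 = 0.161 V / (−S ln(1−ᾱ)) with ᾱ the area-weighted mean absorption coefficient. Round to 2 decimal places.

0.72 s

S = Σ Sᵢ = 1151.6 m².
Σ(Sᵢαᵢ) = 358.3×0.76 + 380.8×0.16 + 380.8×0.04 + 13.2×0.05 + 18.5×0.12 = 351.348.
ᾱ = 351.348 / 1151.6 = 0.3051.
Eyring denominator: −S ln(1−ᾱ) = 419.168.
V = 23.8 × 16 × 4.9 = 1865.92 m³.
T = 0.161·V/[−S·ln(1−ᾱ)] = 0.161·1865.92/419.168 = 0.72 s.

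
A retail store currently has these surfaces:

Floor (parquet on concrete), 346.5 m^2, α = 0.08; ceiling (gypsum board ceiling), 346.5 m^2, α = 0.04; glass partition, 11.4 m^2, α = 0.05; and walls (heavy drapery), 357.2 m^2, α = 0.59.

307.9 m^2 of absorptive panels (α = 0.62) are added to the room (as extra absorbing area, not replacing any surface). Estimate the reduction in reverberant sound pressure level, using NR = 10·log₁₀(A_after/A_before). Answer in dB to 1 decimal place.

Equivalent absorption area: A_before = 346.5×0.08 + 346.5×0.04 + 11.4×0.05 + 357.2×0.59 = 252.898 m^2.
Added absorption = 307.9 × 0.62 = 190.898 sabins.
New total A_after = 443.796 sabins.
NR = 10·log₁₀(443.796/252.898) = 2.4 dB.

2.4 dB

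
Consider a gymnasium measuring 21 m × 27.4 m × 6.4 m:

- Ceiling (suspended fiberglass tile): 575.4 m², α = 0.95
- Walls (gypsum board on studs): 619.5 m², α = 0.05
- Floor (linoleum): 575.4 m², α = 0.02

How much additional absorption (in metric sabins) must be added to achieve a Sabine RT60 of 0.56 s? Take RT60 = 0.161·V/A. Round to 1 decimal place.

469.6 sabins

Equivalent absorption area: A₁ = 575.4×0.95 + 619.5×0.05 + 575.4×0.02 = 589.113 m².
For T = 0.56 s, need A₂ = 0.161·V/T = 0.161·3682.56/0.56 = 1058.736 sabins.
Additional absorption ΔA = 1058.736 − 589.113 = 469.6 sabins.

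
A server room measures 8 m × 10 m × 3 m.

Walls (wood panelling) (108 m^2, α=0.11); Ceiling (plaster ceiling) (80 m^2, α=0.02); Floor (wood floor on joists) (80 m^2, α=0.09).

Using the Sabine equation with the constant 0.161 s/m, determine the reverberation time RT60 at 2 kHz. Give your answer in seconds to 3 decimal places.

1.868 s

A = Σ Sᵢαᵢ = 108·0.11 + 80·0.02 + 80·0.09 = 20.680 sabins.
V = 8·10·3 = 240 m³.
RT60 = 0.161 · V / A = 0.161 × 240 / 20.680 = 1.868 s.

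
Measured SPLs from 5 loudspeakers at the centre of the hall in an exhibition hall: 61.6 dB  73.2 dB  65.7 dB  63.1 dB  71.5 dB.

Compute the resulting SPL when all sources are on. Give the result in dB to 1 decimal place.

76.3 dB

Converting to relative power and adding: 10^(61.6/10) + 10^(73.2/10) + 10^(65.7/10) + 10^(63.1/10) + 10^(71.5/10) = 4.222e+07.
Back to dB: 10·log₁₀ Σ = 76.3 dB.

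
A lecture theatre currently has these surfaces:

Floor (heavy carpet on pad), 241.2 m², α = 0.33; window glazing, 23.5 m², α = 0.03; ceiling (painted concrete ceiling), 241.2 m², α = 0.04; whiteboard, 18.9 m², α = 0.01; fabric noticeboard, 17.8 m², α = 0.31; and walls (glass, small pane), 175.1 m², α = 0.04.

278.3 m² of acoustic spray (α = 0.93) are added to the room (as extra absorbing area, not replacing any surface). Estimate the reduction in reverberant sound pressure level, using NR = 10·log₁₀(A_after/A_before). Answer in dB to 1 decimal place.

5.5 dB

Total absorption A_before = 241.2×0.33 + 23.5×0.03 + 241.2×0.04 + 18.9×0.01 + 17.8×0.31 + 175.1×0.04
  = 79.596 + 0.705 + 9.648 + 0.189 + 5.518 + 7.004 = 102.660 m² sabins.
Added absorption = 278.3 × 0.93 = 258.819 sabins.
New total A_after = 361.479 sabins.
NR = 10·log₁₀(361.479/102.660) = 5.5 dB.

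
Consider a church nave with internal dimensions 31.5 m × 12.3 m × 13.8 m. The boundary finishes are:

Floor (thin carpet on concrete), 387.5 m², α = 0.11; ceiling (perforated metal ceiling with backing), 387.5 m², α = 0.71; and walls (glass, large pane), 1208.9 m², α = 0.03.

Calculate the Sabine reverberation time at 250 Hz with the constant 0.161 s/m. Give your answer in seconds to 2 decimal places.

2.43 s

A = Σ Sᵢαᵢ = 387.5×0.11 + 387.5×0.71 + 1208.9×0.03 = 354.017 sabins.
Room volume: 5346.81 m³.
Sabine: RT60 = 0.161 × 5346.81 / 354.017 = 2.43 s.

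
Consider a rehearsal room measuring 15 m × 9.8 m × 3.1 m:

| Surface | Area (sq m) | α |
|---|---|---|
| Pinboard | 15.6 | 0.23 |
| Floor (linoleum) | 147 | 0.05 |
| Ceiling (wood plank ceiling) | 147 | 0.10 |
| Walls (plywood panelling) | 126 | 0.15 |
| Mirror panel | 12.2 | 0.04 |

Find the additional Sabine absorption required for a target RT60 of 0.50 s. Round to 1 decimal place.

Equivalent absorption area: A₁ = 15.6*0.23 + 147*0.05 + 147*0.10 + 126*0.15 + 12.2*0.04 = 45.026 sq m.
Target A₂ = 0.161·455.7/0.50 = 146.735 sabins (V = 455.7 m³).
Additional absorption ΔA = 146.735 − 45.026 = 101.7 sabins.

101.7 sabins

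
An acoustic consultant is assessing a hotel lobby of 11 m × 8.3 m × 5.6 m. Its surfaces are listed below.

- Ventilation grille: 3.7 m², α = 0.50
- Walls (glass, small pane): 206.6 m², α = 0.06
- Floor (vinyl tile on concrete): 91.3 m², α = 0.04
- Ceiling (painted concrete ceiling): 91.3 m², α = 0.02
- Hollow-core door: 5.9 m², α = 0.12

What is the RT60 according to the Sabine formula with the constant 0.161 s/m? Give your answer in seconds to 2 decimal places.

4.03 seconds

Equivalent absorption area: A = 3.7*0.50 + 206.6*0.06 + 91.3*0.04 + 91.3*0.02 + 5.9*0.12 = 20.432 m².
V = 11·8.3·5.6 = 511.28 m³.
T = 0.161 V/A = 0.161·511.28/20.432 = 4.03 s.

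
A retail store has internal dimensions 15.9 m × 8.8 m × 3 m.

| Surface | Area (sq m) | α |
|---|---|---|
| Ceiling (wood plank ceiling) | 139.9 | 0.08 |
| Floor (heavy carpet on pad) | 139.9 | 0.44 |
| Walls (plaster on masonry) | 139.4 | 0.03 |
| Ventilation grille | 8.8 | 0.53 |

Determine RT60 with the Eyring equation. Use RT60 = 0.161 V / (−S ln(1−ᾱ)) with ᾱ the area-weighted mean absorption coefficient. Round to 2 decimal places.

S = Σ Sᵢ = 428.0 sq m.
Σ(Sᵢαᵢ) = 139.9·0.08 + 139.9·0.44 + 139.4·0.03 + 8.8·0.53 = 81.594.
Mean coefficient ᾱ = A/S = 0.1906.
−S·ln(1−ᾱ) = −428.0 × ln(1 − 0.1906) = 90.506.
V = 15.9 × 8.8 × 3 = 419.76 m³.
RT60 = 0.161 × 419.76 / 90.506 = 0.75 s.

0.75 seconds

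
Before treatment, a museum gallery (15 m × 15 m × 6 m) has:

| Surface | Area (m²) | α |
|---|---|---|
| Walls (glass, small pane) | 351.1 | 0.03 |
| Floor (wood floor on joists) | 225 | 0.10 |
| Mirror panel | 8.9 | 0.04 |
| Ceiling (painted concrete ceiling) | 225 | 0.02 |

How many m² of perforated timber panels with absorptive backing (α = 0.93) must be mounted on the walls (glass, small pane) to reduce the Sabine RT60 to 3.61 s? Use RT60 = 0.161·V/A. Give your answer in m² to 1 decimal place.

Total absorption A₁ = 351.1·0.03 + 225·0.10 + 8.9·0.04 + 225·0.02
  = 10.533 + 22.500 + 0.356 + 4.500 = 37.889 m² sabins.
Required A₂ = 0.161·1350/3.61 = 60.208 sabins.
ΔA needed = 60.208 − 37.889 = 22.319 sabins.
Net gain per m²: Δα = 0.93 − 0.03 = 0.90.
Area = ΔA/Δα = 22.319/0.90 = 24.8 m².

24.8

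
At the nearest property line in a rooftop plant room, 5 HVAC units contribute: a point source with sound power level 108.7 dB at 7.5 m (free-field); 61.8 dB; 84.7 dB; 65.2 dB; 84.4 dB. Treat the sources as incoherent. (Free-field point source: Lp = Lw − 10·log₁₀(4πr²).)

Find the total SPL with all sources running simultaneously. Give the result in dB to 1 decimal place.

Source at 7.5 m: Lp = 108.7 − 10·log₁₀(4π·7.5²) = 108.7 − 10·log₁₀(706.858) = 80.2 dB.
Sum in the linear (power) domain: Σ 10^(Lᵢ/10) = 10^(80.2/10) + 10^(61.8/10) + 10^(84.7/10) + 10^(65.2/10) + 10^(84.4/10) = 6.801e+08.
L_total = 10·log₁₀(6.801e+08) = 88.3 dB.

88.3 dB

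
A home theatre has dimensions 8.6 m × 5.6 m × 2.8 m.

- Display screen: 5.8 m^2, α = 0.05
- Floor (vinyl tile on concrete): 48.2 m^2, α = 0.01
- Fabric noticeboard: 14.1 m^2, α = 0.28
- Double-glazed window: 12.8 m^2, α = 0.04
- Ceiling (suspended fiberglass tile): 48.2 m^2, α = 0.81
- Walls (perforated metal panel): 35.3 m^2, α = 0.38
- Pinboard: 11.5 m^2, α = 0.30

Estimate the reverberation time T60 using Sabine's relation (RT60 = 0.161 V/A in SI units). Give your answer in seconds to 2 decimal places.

Total absorption A = 5.8×0.05 + 48.2×0.01 + 14.1×0.28 + 12.8×0.04 + 48.2×0.81 + 35.3×0.38 + 11.5×0.30
  = 0.290 + 0.482 + 3.948 + 0.512 + 39.042 + 13.414 + 3.450 = 61.138 m^2 sabins.
V = 8.6·5.6·2.8 = 134.848 m³.
T = 0.161 V/A = 0.161·134.848/61.138 = 0.36 s.

0.36 s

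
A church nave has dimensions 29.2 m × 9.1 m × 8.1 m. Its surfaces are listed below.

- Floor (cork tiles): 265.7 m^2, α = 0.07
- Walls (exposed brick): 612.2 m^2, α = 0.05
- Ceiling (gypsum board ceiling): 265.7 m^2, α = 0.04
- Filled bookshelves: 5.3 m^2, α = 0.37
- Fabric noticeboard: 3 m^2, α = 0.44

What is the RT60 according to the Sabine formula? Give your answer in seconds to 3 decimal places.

Equivalent absorption area: A = 265.7*0.07 + 612.2*0.05 + 265.7*0.04 + 5.3*0.37 + 3*0.44 = 63.118 m^2.
V = 29.2·9.1·8.1 = 2152.332 m³.
RT60 = 0.161 · V / A = 0.161 × 2152.332 / 63.118 = 5.490 s.

5.490 seconds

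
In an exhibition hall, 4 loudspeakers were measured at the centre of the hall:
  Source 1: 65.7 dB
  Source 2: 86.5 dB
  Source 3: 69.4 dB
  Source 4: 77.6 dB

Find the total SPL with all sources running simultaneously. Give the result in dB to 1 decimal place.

Σ 10^(Lᵢ/10) = 5.167e+08.
L_total = 10·log₁₀(5.167e+08) = 87.1 dB.

87.1 dB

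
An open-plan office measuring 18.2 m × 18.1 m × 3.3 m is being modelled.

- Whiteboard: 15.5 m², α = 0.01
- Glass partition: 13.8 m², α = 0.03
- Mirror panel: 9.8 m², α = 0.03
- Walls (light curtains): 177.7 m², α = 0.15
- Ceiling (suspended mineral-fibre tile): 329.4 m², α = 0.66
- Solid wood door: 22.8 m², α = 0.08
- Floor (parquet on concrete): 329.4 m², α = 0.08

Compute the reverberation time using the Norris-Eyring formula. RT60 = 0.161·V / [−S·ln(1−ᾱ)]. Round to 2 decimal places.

S = Σ Sᵢ = 898.4 m².
Σ(Sᵢαᵢ) = 15.5·0.01 + 13.8·0.03 + 9.8·0.03 + 177.7·0.15 + 329.4·0.66 + 22.8·0.08 + 329.4·0.08 = 273.098.
Mean coefficient ᾱ = A/S = 0.3040.
−S·ln(1−ᾱ) = −898.4 × ln(1 − 0.3040) = 325.585.
V = 18.2 × 18.1 × 3.3 = 1087.086 m³.
RT60 = 0.161 × 1087.086 / 325.585 = 0.54 s.

0.54 sec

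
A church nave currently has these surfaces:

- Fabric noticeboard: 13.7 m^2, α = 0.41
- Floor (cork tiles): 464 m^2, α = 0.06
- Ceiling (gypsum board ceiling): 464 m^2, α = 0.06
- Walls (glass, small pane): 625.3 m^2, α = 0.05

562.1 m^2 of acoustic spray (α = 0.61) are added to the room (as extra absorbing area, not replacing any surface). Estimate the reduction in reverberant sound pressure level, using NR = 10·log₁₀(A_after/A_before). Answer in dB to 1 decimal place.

6.7 dB

Total absorption A_before = 13.7·0.41 + 464·0.06 + 464·0.06 + 625.3·0.05
  = 5.617 + 27.840 + 27.840 + 31.265 = 92.562 m^2 sabins.
Added absorption = 562.1 × 0.61 = 342.881 sabins.
New total A_after = 435.443 sabins.
NR = 10·log₁₀(435.443/92.562) = 6.7 dB.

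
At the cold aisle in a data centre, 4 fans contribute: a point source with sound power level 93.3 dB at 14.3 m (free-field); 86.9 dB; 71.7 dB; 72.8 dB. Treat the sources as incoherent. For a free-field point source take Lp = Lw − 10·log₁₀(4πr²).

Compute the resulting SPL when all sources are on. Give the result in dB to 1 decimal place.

Source at 14.3 m: Lp = 93.3 − 10·log₁₀(4π·14.3²) = 93.3 − 10·log₁₀(2569.697) = 59.2 dB.
Converting to relative power and adding: 10^(59.2/10) + 10^(86.9/10) + 10^(71.7/10) + 10^(72.8/10) = 5.245e+08.
Back to dB: 10·log₁₀ Σ = 87.2 dB.

87.2 dB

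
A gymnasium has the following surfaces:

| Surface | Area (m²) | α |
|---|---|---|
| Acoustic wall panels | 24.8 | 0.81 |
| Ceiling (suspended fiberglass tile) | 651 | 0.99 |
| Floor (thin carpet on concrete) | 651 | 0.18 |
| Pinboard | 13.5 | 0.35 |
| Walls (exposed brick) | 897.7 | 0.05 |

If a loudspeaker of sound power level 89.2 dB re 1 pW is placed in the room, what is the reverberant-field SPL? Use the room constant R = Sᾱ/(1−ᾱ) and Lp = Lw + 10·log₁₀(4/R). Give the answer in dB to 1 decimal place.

64.0 dB

Σ(Sᵢαᵢ) = 24.8×0.81 + 651×0.99 + 651×0.18 + 13.5×0.35 + 897.7×0.05 = 831.368; total area S = 2238.0 m².
ᾱ = 0.3715, so room constant R = A/(1−ᾱ) = 1322.781 m².
Lp = Lw + 10 log₁₀(4/R) = 89.2 -25.19 = 64.0 dB.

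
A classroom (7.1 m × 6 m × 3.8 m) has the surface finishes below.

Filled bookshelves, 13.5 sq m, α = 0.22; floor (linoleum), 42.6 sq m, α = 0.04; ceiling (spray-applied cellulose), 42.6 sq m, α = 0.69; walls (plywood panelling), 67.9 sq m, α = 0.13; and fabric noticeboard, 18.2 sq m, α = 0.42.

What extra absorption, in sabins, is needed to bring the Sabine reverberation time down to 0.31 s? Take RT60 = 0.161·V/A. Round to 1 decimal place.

A₁ = Σ Sᵢαᵢ = 13.5·0.22 + 42.6·0.04 + 42.6·0.69 + 67.9·0.13 + 18.2·0.42 = 50.539 sabins.
For T = 0.31 s, need A₂ = 0.161·V/T = 0.161·161.88/0.31 = 84.073 sabins.
ΔA = A₂ − A₁ = 84.073 − 50.539 = 33.5 sabins.

33.5 sabins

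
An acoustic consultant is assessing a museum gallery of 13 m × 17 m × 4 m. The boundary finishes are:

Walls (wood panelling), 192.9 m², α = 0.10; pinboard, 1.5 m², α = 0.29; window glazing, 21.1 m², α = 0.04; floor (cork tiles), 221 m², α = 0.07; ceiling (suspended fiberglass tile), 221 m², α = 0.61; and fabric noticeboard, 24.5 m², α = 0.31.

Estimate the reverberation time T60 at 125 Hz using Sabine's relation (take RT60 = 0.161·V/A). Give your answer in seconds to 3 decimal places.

A = Σ Sᵢαᵢ = 192.9*0.10 + 1.5*0.29 + 21.1*0.04 + 221*0.07 + 221*0.61 + 24.5*0.31 = 178.444 sabins.
Room volume: 884 m³.
RT60 = 0.161 · V / A = 0.161 × 884 / 178.444 = 0.798 s.

0.798 seconds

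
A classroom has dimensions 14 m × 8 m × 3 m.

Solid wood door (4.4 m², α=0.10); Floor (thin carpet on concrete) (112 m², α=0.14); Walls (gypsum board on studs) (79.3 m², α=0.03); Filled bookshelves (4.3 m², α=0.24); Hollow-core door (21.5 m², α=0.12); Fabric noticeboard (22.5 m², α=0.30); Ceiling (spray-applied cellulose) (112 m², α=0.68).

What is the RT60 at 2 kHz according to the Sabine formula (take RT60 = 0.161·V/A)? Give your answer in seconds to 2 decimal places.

Equivalent absorption area: A = 4.4*0.10 + 112*0.14 + 79.3*0.03 + 4.3*0.24 + 21.5*0.12 + 22.5*0.30 + 112*0.68 = 105.021 m².
Volume V = 14 × 8 × 3 = 336 m³.
Sabine: RT60 = 0.161 × 336 / 105.021 = 0.52 s.

0.52 sec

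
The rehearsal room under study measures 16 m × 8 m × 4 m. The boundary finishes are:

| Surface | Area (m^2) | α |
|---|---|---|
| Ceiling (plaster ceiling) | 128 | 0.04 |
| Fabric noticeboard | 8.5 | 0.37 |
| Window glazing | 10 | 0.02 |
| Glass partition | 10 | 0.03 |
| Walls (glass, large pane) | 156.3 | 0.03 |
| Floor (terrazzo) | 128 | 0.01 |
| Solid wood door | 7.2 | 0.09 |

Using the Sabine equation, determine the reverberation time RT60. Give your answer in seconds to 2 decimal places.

Equivalent absorption area: A = 128*0.04 + 8.5*0.37 + 10*0.02 + 10*0.03 + 156.3*0.03 + 128*0.01 + 7.2*0.09 = 15.382 m^2.
V = 16·8·4 = 512 m³.
Sabine: RT60 = 0.161 × 512 / 15.382 = 5.36 s.

5.36 s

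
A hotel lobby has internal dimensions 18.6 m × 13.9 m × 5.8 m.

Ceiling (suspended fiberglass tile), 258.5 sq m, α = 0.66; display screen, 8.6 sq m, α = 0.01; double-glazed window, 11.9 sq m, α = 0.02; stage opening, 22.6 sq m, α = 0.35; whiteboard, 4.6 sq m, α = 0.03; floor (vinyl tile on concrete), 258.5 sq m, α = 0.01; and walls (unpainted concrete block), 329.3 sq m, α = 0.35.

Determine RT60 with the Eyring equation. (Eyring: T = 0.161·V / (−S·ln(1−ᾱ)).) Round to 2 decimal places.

0.67 sec

Total surface area S = 258.5 + 8.6 + 11.9 + 22.6 + 4.6 + 258.5 + 329.3 = 894.0 sq m.
Σ(Sᵢαᵢ) = 258.5×0.66 + 8.6×0.01 + 11.9×0.02 + 22.6×0.35 + 4.6×0.03 + 258.5×0.01 + 329.3×0.35 = 296.822.
Mean coefficient ᾱ = A/S = 0.3320.
−S·ln(1−ᾱ) = −894.0 × ln(1 − 0.3320) = 360.700.
V = 18.6 × 13.9 × 5.8 = 1499.532 m³.
RT60 = 0.161 × 1499.532 / 360.700 = 0.67 s.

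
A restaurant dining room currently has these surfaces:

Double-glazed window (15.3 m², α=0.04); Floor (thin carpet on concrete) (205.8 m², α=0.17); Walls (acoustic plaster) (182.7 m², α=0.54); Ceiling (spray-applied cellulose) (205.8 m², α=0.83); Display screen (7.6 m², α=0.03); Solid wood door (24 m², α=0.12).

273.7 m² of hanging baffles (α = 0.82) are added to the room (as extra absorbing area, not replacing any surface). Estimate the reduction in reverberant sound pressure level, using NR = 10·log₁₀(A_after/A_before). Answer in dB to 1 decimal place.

2.4 dB

Summing Sᵢαᵢ: 0.612 + 34.986 + 98.658 + 170.814 + 0.228 + 2.880 → A_before = 308.178 sabins.
Treatment contributes 273.7·0.82 = 224.434 sabins.
New total A_after = 532.612 sabins.
NR = 10·log₁₀(532.612/308.178) = 2.4 dB.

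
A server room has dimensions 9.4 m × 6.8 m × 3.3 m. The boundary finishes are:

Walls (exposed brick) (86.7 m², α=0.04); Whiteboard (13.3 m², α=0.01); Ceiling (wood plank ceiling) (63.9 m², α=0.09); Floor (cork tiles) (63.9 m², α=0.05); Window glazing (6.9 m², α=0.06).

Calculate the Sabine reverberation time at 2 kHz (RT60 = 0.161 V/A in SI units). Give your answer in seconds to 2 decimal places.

Summing Sᵢαᵢ: 3.468 + 0.133 + 5.751 + 3.195 + 0.414 → A = 12.961 sabins.
Volume V = 9.4 × 6.8 × 3.3 = 210.936 m³.
RT60 = 0.161 · V / A = 0.161 × 210.936 / 12.961 = 2.62 s.

2.62 sec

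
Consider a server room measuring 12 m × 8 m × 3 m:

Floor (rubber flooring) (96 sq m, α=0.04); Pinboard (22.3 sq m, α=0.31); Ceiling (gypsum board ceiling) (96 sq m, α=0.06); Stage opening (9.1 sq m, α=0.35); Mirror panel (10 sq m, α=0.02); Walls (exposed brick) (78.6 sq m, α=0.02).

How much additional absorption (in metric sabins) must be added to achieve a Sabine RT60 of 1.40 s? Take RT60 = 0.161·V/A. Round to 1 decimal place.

Total absorption A₁ = 96·0.04 + 22.3·0.31 + 96·0.06 + 9.1·0.35 + 10·0.02 + 78.6·0.02
  = 3.840 + 6.913 + 5.760 + 3.185 + 0.200 + 1.572 = 21.470 sq m sabins.
For T = 1.40 s, need A₂ = 0.161·V/T = 0.161·288/1.40 = 33.120 sabins.
Shortfall: 33.120 − 21.470 = 11.7 sabins.

11.7 sabins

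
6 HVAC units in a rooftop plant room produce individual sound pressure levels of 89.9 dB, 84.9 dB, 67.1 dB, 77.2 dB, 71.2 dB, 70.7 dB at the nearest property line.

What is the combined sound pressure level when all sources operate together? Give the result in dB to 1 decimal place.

91.4 dB

Σ 10^(Lᵢ/10) = 1.369e+09.
Back to dB: 10·log₁₀ Σ = 91.4 dB.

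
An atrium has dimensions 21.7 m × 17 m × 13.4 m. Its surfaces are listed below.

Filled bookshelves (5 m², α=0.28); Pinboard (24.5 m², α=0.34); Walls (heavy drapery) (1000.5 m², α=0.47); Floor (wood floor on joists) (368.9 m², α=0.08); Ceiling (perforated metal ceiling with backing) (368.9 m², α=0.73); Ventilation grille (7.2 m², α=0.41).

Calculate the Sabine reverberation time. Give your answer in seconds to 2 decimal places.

A = Σ Sᵢαᵢ = 5×0.28 + 24.5×0.34 + 1000.5×0.47 + 368.9×0.08 + 368.9×0.73 + 7.2×0.41 = 781.726 sabins.
Room volume: 4943.26 m³.
T = 0.161 V/A = 0.161·4943.26/781.726 = 1.02 s.

1.02 s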